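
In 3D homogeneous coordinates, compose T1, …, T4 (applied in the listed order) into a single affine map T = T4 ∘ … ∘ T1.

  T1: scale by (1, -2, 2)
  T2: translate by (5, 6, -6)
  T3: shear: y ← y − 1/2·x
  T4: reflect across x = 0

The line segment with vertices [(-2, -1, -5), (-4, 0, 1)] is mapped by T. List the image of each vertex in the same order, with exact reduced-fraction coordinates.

T1 scale by (1, -2, 2): (-2, -1, -5) → (-2, 2, -10); (-4, 0, 1) → (-4, 0, 2)
T2 translate by (5, 6, -6): (-2, 2, -10) → (3, 8, -16); (-4, 0, 2) → (1, 6, -4)
T3 shear: y ← y − 1/2·x: (3, 8, -16) → (3, 13/2, -16); (1, 6, -4) → (1, 11/2, -4)
T4 reflect across x = 0: (3, 13/2, -16) → (-3, 13/2, -16); (1, 11/2, -4) → (-1, 11/2, -4)

image vertices: (-3, 13/2, -16), (-1, 11/2, -4)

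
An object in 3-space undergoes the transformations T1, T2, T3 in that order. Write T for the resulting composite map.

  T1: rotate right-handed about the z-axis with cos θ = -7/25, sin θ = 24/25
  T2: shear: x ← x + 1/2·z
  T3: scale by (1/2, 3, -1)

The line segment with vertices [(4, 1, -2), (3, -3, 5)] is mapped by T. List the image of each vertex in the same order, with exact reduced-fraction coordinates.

T1 rotate right-handed about the z-axis with cos θ = -7/25, sin θ = 24/25: (4, 1, -2) → (-52/25, 89/25, -2); (3, -3, 5) → (51/25, 93/25, 5)
T2 shear: x ← x + 1/2·z: (-52/25, 89/25, -2) → (-77/25, 89/25, -2); (51/25, 93/25, 5) → (227/50, 93/25, 5)
T3 scale by (1/2, 3, -1): (-77/25, 89/25, -2) → (-77/50, 267/25, 2); (227/50, 93/25, 5) → (227/100, 279/25, -5)

image vertices: (-77/50, 267/25, 2), (227/100, 279/25, -5)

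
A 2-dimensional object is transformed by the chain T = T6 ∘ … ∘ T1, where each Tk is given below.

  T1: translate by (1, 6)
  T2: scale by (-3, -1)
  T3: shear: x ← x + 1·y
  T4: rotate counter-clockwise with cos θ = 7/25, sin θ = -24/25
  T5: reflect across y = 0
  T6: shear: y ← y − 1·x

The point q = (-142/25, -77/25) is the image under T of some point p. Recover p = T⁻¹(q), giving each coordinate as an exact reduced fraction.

p = (4/3, -3)

T1 = [1 0 1; 0 1 6; 0 0 1]
T2·T1 = [-3 0 -3; 0 -1 -6; 0 0 1]
T3·…·T1 = [-3 -1 -9; 0 -1 -6; 0 0 1]
T4·…·T1 = [-21/25 -31/25 -207/25; 72/25 17/25 174/25; 0 0 1]
T5·…·T1 = [-21/25 -31/25 -207/25; -72/25 -17/25 -174/25; 0 0 1]
T6·…·T1 = [-21/25 -31/25 -207/25; -51/25 14/25 33/25; 0 0 1]
det M = -3; M⁻¹ = [-14/75 -31/75 -1; -17/25 7/25 -6; 0 0 1]
M⁻¹ · (-142/25, -77/25)ᵀ = (4/3, -3)ᵀ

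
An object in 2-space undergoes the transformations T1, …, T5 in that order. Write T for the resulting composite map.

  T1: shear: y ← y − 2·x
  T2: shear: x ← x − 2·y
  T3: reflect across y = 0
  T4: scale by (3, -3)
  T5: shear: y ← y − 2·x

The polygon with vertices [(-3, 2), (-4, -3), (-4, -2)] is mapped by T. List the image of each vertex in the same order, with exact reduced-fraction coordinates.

image vertices: (-57, 138), (-42, 99), (-48, 114)

T1 shear: y ← y − 2·x: (-3, 2) → (-3, 8); (-4, -3) → (-4, 5); (-4, -2) → (-4, 6)
T2 shear: x ← x − 2·y: (-3, 8) → (-19, 8); (-4, 5) → (-14, 5); (-4, 6) → (-16, 6)
T3 reflect across y = 0: (-19, 8) → (-19, -8); (-14, 5) → (-14, -5); (-16, 6) → (-16, -6)
T4 scale by (3, -3): (-19, -8) → (-57, 24); (-14, -5) → (-42, 15); (-16, -6) → (-48, 18)
T5 shear: y ← y − 2·x: (-57, 24) → (-57, 138); (-42, 15) → (-42, 99); (-48, 18) → (-48, 114)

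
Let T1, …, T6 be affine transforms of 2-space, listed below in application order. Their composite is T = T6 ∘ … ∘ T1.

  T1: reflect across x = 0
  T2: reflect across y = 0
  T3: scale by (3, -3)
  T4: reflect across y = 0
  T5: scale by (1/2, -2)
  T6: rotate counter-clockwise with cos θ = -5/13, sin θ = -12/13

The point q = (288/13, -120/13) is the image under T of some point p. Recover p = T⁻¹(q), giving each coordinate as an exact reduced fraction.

p = (0, 4)

T1 = [-1 0 0; 0 1 0; 0 0 1]
T2·T1 = [-1 0 0; 0 -1 0; 0 0 1]
T3·…·T1 = [-3 0 0; 0 3 0; 0 0 1]
T4·…·T1 = [-3 0 0; 0 -3 0; 0 0 1]
T5·…·T1 = [-3/2 0 0; 0 6 0; 0 0 1]
T6·…·T1 = [15/26 72/13 0; 18/13 -30/13 0; 0 0 1]
det M = -9; M⁻¹ = [10/39 8/13 0; 2/13 -5/78 0; 0 0 1]
M⁻¹ · (288/13, -120/13)ᵀ = (0, 4)ᵀ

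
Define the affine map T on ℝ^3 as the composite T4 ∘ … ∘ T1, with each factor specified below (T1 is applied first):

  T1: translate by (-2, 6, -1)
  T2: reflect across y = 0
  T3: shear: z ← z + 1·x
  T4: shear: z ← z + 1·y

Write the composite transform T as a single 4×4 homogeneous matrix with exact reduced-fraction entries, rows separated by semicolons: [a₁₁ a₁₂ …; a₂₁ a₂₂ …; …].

T = [1 0 0 -2; 0 -1 0 -6; 1 -1 1 -9; 0 0 0 1]

T1 = [1 0 0 -2; 0 1 0 6; 0 0 1 -1; 0 0 0 1]
T2·T1 = [1 0 0 -2; 0 -1 0 -6; 0 0 1 -1; 0 0 0 1]
T3·…·T1 = [1 0 0 -2; 0 -1 0 -6; 1 0 1 -3; 0 0 0 1]
T4·…·T1 = [1 0 0 -2; 0 -1 0 -6; 1 -1 1 -9; 0 0 0 1]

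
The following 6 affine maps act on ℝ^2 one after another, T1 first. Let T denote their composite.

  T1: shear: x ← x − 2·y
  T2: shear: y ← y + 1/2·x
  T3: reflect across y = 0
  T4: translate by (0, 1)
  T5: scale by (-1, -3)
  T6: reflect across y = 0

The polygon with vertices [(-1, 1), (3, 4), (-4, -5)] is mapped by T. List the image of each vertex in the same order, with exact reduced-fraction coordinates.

T1 shear: x ← x − 2·y: (-1, 1) → (-3, 1); (3, 4) → (-5, 4); (-4, -5) → (6, -5)
T2 shear: y ← y + 1/2·x: (-3, 1) → (-3, -1/2); (-5, 4) → (-5, 3/2); (6, -5) → (6, -2)
T3 reflect across y = 0: (-3, -1/2) → (-3, 1/2); (-5, 3/2) → (-5, -3/2); (6, -2) → (6, 2)
T4 translate by (0, 1): (-3, 1/2) → (-3, 3/2); (-5, -3/2) → (-5, -1/2); (6, 2) → (6, 3)
T5 scale by (-1, -3): (-3, 3/2) → (3, -9/2); (-5, -1/2) → (5, 3/2); (6, 3) → (-6, -9)
T6 reflect across y = 0: (3, -9/2) → (3, 9/2); (5, 3/2) → (5, -3/2); (-6, -9) → (-6, 9)

image vertices: (3, 9/2), (5, -3/2), (-6, 9)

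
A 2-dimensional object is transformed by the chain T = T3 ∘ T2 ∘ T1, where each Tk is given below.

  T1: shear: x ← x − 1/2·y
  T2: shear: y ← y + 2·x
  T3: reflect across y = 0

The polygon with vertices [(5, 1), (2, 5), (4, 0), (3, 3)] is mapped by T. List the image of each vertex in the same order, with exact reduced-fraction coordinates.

image vertices: (9/2, -10), (-1/2, -4), (4, -8), (3/2, -6)

T1 shear: x ← x − 1/2·y: (5, 1) → (9/2, 1); (2, 5) → (-1/2, 5); (4, 0) → (4, 0); (3, 3) → (3/2, 3)
T2 shear: y ← y + 2·x: (9/2, 1) → (9/2, 10); (-1/2, 5) → (-1/2, 4); (4, 0) → (4, 8); (3/2, 3) → (3/2, 6)
T3 reflect across y = 0: (9/2, 10) → (9/2, -10); (-1/2, 4) → (-1/2, -4); (4, 8) → (4, -8); (3/2, 6) → (3/2, -6)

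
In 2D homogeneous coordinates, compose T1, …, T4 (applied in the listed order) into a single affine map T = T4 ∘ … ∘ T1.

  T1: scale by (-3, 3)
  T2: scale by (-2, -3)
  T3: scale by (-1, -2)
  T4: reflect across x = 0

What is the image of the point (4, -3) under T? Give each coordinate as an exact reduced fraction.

T1 scale by (-3, 3): (4, -3) → (-12, -9)
T2 scale by (-2, -3): (-12, -9) → (24, 27)
T3 scale by (-1, -2): (24, 27) → (-24, -54)
T4 reflect across x = 0: (-24, -54) → (24, -54)

T(p) = (24, -54)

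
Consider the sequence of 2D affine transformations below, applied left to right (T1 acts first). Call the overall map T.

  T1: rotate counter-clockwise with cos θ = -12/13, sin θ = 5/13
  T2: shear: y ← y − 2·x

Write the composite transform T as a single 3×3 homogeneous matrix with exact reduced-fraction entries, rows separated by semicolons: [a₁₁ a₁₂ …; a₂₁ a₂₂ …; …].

T = [-12/13 -5/13 0; 29/13 -2/13 0; 0 0 1]

T1 = [-12/13 -5/13 0; 5/13 -12/13 0; 0 0 1]
T2·T1 = [-12/13 -5/13 0; 29/13 -2/13 0; 0 0 1]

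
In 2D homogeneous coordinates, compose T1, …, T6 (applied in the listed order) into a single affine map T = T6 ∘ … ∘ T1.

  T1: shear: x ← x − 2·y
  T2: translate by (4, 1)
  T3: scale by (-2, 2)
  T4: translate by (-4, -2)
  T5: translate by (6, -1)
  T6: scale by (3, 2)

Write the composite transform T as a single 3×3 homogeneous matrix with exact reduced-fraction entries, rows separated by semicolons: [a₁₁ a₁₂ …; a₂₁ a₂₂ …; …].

T = [-6 12 -18; 0 4 -2; 0 0 1]

T1 = [1 -2 0; 0 1 0; 0 0 1]
T2·T1 = [1 -2 4; 0 1 1; 0 0 1]
T3·…·T1 = [-2 4 -8; 0 2 2; 0 0 1]
T4·…·T1 = [-2 4 -12; 0 2 0; 0 0 1]
T5·…·T1 = [-2 4 -6; 0 2 -1; 0 0 1]
T6·…·T1 = [-6 12 -18; 0 4 -2; 0 0 1]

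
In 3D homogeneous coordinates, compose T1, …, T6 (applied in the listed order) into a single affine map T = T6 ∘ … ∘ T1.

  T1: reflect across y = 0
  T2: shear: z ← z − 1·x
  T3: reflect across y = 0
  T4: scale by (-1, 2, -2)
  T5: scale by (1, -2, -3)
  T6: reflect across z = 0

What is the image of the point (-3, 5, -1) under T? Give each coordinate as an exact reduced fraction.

T(p) = (3, -20, -12)

T1 reflect across y = 0: (-3, 5, -1) → (-3, -5, -1)
T2 shear: z ← z − 1·x: (-3, -5, -1) → (-3, -5, 2)
T3 reflect across y = 0: (-3, -5, 2) → (-3, 5, 2)
T4 scale by (-1, 2, -2): (-3, 5, 2) → (3, 10, -4)
T5 scale by (1, -2, -3): (3, 10, -4) → (3, -20, 12)
T6 reflect across z = 0: (3, -20, 12) → (3, -20, -12)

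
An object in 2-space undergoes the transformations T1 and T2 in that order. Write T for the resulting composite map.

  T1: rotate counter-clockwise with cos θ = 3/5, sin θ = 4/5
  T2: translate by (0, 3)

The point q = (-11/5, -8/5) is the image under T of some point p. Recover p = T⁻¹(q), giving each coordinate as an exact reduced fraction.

p = (-5, -1)

T1 = [3/5 -4/5 0; 4/5 3/5 0; 0 0 1]
T2·T1 = [3/5 -4/5 0; 4/5 3/5 3; 0 0 1]
det M = 1; M⁻¹ = [3/5 4/5 -12/5; -4/5 3/5 -9/5; 0 0 1]
M⁻¹ · (-11/5, -8/5)ᵀ = (-5, -1)ᵀ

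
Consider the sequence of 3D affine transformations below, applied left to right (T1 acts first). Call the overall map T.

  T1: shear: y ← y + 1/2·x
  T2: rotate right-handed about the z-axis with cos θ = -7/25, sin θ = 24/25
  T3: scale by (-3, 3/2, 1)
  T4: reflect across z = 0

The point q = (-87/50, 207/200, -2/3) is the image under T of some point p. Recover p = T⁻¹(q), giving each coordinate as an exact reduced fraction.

T1 = [1 0 0 0; 1/2 1 0 0; 0 0 1 0; 0 0 0 1]
T2·T1 = [-19/25 -24/25 0 0; 41/50 -7/25 0 0; 0 0 1 0; 0 0 0 1]
T3·…·T1 = [57/25 72/25 0 0; 123/100 -21/50 0 0; 0 0 1 0; 0 0 0 1]
T4·…·T1 = [57/25 72/25 0 0; 123/100 -21/50 0 0; 0 0 -1 0; 0 0 0 1]
det M = 9/2; M⁻¹ = [7/75 16/25 0 0; 41/150 -38/75 0 0; 0 0 -1 0; 0 0 0 1]
M⁻¹ · (-87/50, 207/200, -2/3)ᵀ = (1/2, -1, 2/3)ᵀ

p = (1/2, -1, 2/3)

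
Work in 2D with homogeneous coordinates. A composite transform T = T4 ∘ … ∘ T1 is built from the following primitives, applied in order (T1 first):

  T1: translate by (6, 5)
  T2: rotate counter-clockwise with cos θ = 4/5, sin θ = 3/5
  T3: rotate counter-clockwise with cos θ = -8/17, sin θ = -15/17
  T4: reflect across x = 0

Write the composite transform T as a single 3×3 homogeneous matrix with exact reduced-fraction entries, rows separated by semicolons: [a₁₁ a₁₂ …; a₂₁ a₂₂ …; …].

T = [-13/85 -84/85 -498/85; -84/85 13/85 -439/85; 0 0 1]

T1 = [1 0 6; 0 1 5; 0 0 1]
T2·T1 = [4/5 -3/5 9/5; 3/5 4/5 38/5; 0 0 1]
T3·…·T1 = [13/85 84/85 498/85; -84/85 13/85 -439/85; 0 0 1]
T4·…·T1 = [-13/85 -84/85 -498/85; -84/85 13/85 -439/85; 0 0 1]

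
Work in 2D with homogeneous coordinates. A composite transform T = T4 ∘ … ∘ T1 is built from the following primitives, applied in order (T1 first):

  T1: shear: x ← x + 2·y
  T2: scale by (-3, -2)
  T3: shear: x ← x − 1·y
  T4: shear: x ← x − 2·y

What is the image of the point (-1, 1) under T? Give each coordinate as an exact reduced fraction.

T1 shear: x ← x + 2·y: (-1, 1) → (1, 1)
T2 scale by (-3, -2): (1, 1) → (-3, -2)
T3 shear: x ← x − 1·y: (-3, -2) → (-1, -2)
T4 shear: x ← x − 2·y: (-1, -2) → (3, -2)

T(p) = (3, -2)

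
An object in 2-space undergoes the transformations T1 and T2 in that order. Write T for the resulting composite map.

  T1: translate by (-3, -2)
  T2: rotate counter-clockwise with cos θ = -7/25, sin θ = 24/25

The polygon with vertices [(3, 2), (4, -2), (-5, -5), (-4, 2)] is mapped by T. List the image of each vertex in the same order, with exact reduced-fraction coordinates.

image vertices: (0, 0), (89/25, 52/25), (224/25, -143/25), (49/25, -168/25)

T1 translate by (-3, -2): (3, 2) → (0, 0); (4, -2) → (1, -4); (-5, -5) → (-8, -7); (-4, 2) → (-7, 0)
T2 rotate counter-clockwise with cos θ = -7/25, sin θ = 24/25: (0, 0) → (0, 0); (1, -4) → (89/25, 52/25); (-8, -7) → (224/25, -143/25); (-7, 0) → (49/25, -168/25)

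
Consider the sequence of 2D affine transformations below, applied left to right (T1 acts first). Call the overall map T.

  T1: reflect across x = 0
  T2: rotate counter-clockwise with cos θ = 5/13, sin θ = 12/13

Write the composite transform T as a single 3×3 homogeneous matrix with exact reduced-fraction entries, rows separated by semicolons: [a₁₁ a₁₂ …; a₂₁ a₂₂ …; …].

T = [-5/13 -12/13 0; -12/13 5/13 0; 0 0 1]

T1 = [-1 0 0; 0 1 0; 0 0 1]
T2·T1 = [-5/13 -12/13 0; -12/13 5/13 0; 0 0 1]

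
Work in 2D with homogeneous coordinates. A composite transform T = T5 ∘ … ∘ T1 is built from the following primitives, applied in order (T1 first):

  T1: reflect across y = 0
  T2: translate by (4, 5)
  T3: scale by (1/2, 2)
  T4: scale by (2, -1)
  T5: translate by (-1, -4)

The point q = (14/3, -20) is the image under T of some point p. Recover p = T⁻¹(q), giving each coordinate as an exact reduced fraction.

p = (5/3, -3)

T1 = [1 0 0; 0 -1 0; 0 0 1]
T2·T1 = [1 0 4; 0 -1 5; 0 0 1]
T3·…·T1 = [1/2 0 2; 0 -2 10; 0 0 1]
T4·…·T1 = [1 0 4; 0 2 -10; 0 0 1]
T5·…·T1 = [1 0 3; 0 2 -14; 0 0 1]
det M = 2; M⁻¹ = [1 0 -3; 0 1/2 7; 0 0 1]
M⁻¹ · (14/3, -20)ᵀ = (5/3, -3)ᵀ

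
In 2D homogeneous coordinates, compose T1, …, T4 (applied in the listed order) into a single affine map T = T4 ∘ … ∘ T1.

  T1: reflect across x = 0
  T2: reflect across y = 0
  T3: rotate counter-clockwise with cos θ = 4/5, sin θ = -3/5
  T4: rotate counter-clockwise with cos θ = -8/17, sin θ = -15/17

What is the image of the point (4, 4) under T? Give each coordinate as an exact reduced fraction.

T1 reflect across x = 0: (4, 4) → (-4, 4)
T2 reflect across y = 0: (-4, 4) → (-4, -4)
T3 rotate counter-clockwise with cos θ = 4/5, sin θ = -3/5: (-4, -4) → (-28/5, -4/5)
T4 rotate counter-clockwise with cos θ = -8/17, sin θ = -15/17: (-28/5, -4/5) → (164/85, 452/85)

T(p) = (164/85, 452/85)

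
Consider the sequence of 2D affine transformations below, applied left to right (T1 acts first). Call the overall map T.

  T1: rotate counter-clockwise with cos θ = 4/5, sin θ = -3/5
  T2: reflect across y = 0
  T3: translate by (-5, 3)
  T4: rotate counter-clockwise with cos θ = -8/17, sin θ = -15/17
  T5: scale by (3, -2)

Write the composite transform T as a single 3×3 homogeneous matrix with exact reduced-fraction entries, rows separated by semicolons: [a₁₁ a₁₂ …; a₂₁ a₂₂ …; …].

T1 = [4/5 3/5 0; -3/5 4/5 0; 0 0 1]
T2·T1 = [4/5 3/5 0; 3/5 -4/5 0; 0 0 1]
T3·…·T1 = [4/5 3/5 -5; 3/5 -4/5 3; 0 0 1]
T4·…·T1 = [13/85 -84/85 5; -84/85 -13/85 3; 0 0 1]
T5·…·T1 = [39/85 -252/85 15; 168/85 26/85 -6; 0 0 1]

T = [39/85 -252/85 15; 168/85 26/85 -6; 0 0 1]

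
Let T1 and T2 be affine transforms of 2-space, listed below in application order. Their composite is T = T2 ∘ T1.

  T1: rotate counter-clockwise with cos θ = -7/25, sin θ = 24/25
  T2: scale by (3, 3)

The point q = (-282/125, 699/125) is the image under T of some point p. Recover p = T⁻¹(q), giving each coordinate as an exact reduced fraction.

T1 = [-7/25 -24/25 0; 24/25 -7/25 0; 0 0 1]
T2·T1 = [-21/25 -72/25 0; 72/25 -21/25 0; 0 0 1]
det M = 9; M⁻¹ = [-7/75 8/25 0; -8/25 -7/75 0; 0 0 1]
M⁻¹ · (-282/125, 699/125)ᵀ = (2, 1/5)ᵀ

p = (2, 1/5)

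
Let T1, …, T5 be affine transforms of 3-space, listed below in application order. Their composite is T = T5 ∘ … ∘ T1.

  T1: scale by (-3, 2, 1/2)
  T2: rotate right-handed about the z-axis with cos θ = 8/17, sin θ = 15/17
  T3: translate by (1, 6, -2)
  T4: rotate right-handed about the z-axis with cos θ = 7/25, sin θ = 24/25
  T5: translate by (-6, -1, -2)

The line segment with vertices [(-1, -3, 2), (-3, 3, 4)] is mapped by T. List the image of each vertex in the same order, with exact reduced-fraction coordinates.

image vertices: (-4009/425, 3412/425, -3), (-9397/425, 1546/425, -2)

T1 scale by (-3, 2, 1/2): (-1, -3, 2) → (3, -6, 1); (-3, 3, 4) → (9, 6, 2)
T2 rotate right-handed about the z-axis with cos θ = 8/17, sin θ = 15/17: (3, -6, 1) → (114/17, -3/17, 1); (9, 6, 2) → (-18/17, 183/17, 2)
T3 translate by (1, 6, -2): (114/17, -3/17, 1) → (131/17, 99/17, -1); (-18/17, 183/17, 2) → (-1/17, 285/17, 0)
T4 rotate right-handed about the z-axis with cos θ = 7/25, sin θ = 24/25: (131/17, 99/17, -1) → (-1459/425, 3837/425, -1); (-1/17, 285/17, 0) → (-6847/425, 1971/425, 0)
T5 translate by (-6, -1, -2): (-1459/425, 3837/425, -1) → (-4009/425, 3412/425, -3); (-6847/425, 1971/425, 0) → (-9397/425, 1546/425, -2)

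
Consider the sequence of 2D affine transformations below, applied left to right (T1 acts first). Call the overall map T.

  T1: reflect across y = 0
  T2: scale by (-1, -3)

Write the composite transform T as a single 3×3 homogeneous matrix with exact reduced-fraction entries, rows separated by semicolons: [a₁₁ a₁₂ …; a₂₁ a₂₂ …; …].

T1 = [1 0 0; 0 -1 0; 0 0 1]
T2·T1 = [-1 0 0; 0 3 0; 0 0 1]

T = [-1 0 0; 0 3 0; 0 0 1]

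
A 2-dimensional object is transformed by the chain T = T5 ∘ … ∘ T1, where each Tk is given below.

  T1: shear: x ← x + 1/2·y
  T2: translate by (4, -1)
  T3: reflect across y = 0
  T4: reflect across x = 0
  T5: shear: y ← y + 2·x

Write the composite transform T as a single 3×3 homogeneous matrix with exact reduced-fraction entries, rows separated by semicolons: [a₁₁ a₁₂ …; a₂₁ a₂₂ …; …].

T1 = [1 1/2 0; 0 1 0; 0 0 1]
T2·T1 = [1 1/2 4; 0 1 -1; 0 0 1]
T3·…·T1 = [1 1/2 4; 0 -1 1; 0 0 1]
T4·…·T1 = [-1 -1/2 -4; 0 -1 1; 0 0 1]
T5·…·T1 = [-1 -1/2 -4; -2 -2 -7; 0 0 1]

T = [-1 -1/2 -4; -2 -2 -7; 0 0 1]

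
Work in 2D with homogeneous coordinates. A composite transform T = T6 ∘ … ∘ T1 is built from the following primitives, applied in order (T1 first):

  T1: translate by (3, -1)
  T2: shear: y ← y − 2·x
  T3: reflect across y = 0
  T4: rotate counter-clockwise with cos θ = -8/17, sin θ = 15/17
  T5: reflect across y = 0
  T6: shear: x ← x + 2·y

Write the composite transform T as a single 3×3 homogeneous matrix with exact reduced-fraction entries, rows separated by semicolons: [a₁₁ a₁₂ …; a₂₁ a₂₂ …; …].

T = [-36/17 -1/17 -107/17; 1/17 -8/17 11/17; 0 0 1]

T1 = [1 0 3; 0 1 -1; 0 0 1]
T2·T1 = [1 0 3; -2 1 -7; 0 0 1]
T3·…·T1 = [1 0 3; 2 -1 7; 0 0 1]
T4·…·T1 = [-38/17 15/17 -129/17; -1/17 8/17 -11/17; 0 0 1]
T5·…·T1 = [-38/17 15/17 -129/17; 1/17 -8/17 11/17; 0 0 1]
T6·…·T1 = [-36/17 -1/17 -107/17; 1/17 -8/17 11/17; 0 0 1]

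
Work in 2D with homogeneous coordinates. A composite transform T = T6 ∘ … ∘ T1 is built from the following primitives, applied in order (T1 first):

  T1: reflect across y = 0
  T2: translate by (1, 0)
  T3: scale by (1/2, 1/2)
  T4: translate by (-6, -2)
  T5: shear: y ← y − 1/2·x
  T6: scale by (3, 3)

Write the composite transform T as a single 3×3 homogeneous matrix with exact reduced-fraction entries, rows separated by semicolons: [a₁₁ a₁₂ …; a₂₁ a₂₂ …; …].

T = [3/2 0 -33/2; -3/4 -3/2 9/4; 0 0 1]

T1 = [1 0 0; 0 -1 0; 0 0 1]
T2·T1 = [1 0 1; 0 -1 0; 0 0 1]
T3·…·T1 = [1/2 0 1/2; 0 -1/2 0; 0 0 1]
T4·…·T1 = [1/2 0 -11/2; 0 -1/2 -2; 0 0 1]
T5·…·T1 = [1/2 0 -11/2; -1/4 -1/2 3/4; 0 0 1]
T6·…·T1 = [3/2 0 -33/2; -3/4 -3/2 9/4; 0 0 1]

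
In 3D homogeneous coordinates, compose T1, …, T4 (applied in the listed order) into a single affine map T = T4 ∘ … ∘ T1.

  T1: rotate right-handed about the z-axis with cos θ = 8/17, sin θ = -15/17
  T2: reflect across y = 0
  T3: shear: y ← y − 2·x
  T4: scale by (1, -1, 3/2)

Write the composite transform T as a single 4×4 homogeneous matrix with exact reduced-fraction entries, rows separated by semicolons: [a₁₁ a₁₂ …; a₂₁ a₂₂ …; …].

T = [8/17 15/17 0 0; 1/17 38/17 0 0; 0 0 3/2 0; 0 0 0 1]

T1 = [8/17 15/17 0 0; -15/17 8/17 0 0; 0 0 1 0; 0 0 0 1]
T2·T1 = [8/17 15/17 0 0; 15/17 -8/17 0 0; 0 0 1 0; 0 0 0 1]
T3·…·T1 = [8/17 15/17 0 0; -1/17 -38/17 0 0; 0 0 1 0; 0 0 0 1]
T4·…·T1 = [8/17 15/17 0 0; 1/17 38/17 0 0; 0 0 3/2 0; 0 0 0 1]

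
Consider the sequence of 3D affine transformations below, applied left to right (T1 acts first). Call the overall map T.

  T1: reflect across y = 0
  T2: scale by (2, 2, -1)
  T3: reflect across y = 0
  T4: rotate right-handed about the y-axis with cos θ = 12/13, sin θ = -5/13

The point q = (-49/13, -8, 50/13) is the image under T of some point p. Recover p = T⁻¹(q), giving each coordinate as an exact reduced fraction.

T1 = [1 0 0 0; 0 -1 0 0; 0 0 1 0; 0 0 0 1]
T2·T1 = [2 0 0 0; 0 -2 0 0; 0 0 -1 0; 0 0 0 1]
T3·…·T1 = [2 0 0 0; 0 2 0 0; 0 0 -1 0; 0 0 0 1]
T4·…·T1 = [24/13 0 5/13 0; 0 2 0 0; 10/13 0 -12/13 0; 0 0 0 1]
det M = -4; M⁻¹ = [6/13 0 5/26 0; 0 1/2 0 0; 5/13 0 -12/13 0; 0 0 0 1]
M⁻¹ · (-49/13, -8, 50/13)ᵀ = (-1, -4, -5)ᵀ

p = (-1, -4, -5)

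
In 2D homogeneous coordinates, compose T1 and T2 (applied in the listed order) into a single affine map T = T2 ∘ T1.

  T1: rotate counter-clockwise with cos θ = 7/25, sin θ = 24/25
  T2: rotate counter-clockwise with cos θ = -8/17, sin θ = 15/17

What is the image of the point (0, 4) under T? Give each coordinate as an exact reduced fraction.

T(p) = (348/425, -1664/425)

T1 rotate counter-clockwise with cos θ = 7/25, sin θ = 24/25: (0, 4) → (-96/25, 28/25)
T2 rotate counter-clockwise with cos θ = -8/17, sin θ = 15/17: (-96/25, 28/25) → (348/425, -1664/425)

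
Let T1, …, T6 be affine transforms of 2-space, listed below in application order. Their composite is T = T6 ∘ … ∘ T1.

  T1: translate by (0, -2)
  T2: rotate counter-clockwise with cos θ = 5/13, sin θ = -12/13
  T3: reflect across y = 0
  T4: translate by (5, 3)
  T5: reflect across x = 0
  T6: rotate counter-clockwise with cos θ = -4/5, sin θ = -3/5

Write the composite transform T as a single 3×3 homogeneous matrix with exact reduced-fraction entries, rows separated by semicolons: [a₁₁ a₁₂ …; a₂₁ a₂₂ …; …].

T = [56/65 33/65 311/65; -33/65 56/65 -73/65; 0 0 1]

T1 = [1 0 0; 0 1 -2; 0 0 1]
T2·T1 = [5/13 12/13 -24/13; -12/13 5/13 -10/13; 0 0 1]
T3·…·T1 = [5/13 12/13 -24/13; 12/13 -5/13 10/13; 0 0 1]
T4·…·T1 = [5/13 12/13 41/13; 12/13 -5/13 49/13; 0 0 1]
T5·…·T1 = [-5/13 -12/13 -41/13; 12/13 -5/13 49/13; 0 0 1]
T6·…·T1 = [56/65 33/65 311/65; -33/65 56/65 -73/65; 0 0 1]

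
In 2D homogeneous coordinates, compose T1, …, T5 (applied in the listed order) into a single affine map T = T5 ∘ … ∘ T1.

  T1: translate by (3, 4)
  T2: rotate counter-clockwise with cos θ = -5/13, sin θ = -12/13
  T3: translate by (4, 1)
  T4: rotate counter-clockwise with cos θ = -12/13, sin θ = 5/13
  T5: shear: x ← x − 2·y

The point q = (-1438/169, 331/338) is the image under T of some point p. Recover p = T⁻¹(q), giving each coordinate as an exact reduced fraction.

p = (-9/2, -2)

T1 = [1 0 3; 0 1 4; 0 0 1]
T2·T1 = [-5/13 12/13 33/13; -12/13 -5/13 -56/13; 0 0 1]
T3·…·T1 = [-5/13 12/13 85/13; -12/13 -5/13 -43/13; 0 0 1]
T4·…·T1 = [120/169 -119/169 -805/169; 119/169 120/169 941/169; 0 0 1]
T5·…·T1 = [-118/169 -359/169 -2687/169; 119/169 120/169 941/169; 0 0 1]
det M = 1; M⁻¹ = [120/169 359/169 -7/13; -119/169 -118/169 -95/13; 0 0 1]
M⁻¹ · (-1438/169, 331/338)ᵀ = (-9/2, -2)ᵀ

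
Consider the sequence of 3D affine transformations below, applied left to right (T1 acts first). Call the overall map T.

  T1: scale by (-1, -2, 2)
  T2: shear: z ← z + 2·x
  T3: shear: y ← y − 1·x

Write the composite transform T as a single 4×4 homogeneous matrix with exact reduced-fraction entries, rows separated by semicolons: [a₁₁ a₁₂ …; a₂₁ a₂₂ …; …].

T1 = [-1 0 0 0; 0 -2 0 0; 0 0 2 0; 0 0 0 1]
T2·T1 = [-1 0 0 0; 0 -2 0 0; -2 0 2 0; 0 0 0 1]
T3·…·T1 = [-1 0 0 0; 1 -2 0 0; -2 0 2 0; 0 0 0 1]

T = [-1 0 0 0; 1 -2 0 0; -2 0 2 0; 0 0 0 1]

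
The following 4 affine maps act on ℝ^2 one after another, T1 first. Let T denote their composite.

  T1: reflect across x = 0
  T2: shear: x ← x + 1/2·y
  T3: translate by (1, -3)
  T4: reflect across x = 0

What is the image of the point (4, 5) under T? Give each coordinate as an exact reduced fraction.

T1 reflect across x = 0: (4, 5) → (-4, 5)
T2 shear: x ← x + 1/2·y: (-4, 5) → (-3/2, 5)
T3 translate by (1, -3): (-3/2, 5) → (-1/2, 2)
T4 reflect across x = 0: (-1/2, 2) → (1/2, 2)

T(p) = (1/2, 2)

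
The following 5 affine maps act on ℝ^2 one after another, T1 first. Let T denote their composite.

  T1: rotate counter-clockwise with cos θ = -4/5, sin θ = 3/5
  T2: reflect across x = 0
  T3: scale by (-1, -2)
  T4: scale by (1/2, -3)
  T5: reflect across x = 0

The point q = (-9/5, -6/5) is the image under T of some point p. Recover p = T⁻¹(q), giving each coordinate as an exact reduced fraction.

p = (-3, -2)

T1 = [-4/5 -3/5 0; 3/5 -4/5 0; 0 0 1]
T2·T1 = [4/5 3/5 0; 3/5 -4/5 0; 0 0 1]
T3·…·T1 = [-4/5 -3/5 0; -6/5 8/5 0; 0 0 1]
T4·…·T1 = [-2/5 -3/10 0; 18/5 -24/5 0; 0 0 1]
T5·…·T1 = [2/5 3/10 0; 18/5 -24/5 0; 0 0 1]
det M = -3; M⁻¹ = [8/5 1/10 0; 6/5 -2/15 0; 0 0 1]
M⁻¹ · (-9/5, -6/5)ᵀ = (-3, -2)ᵀ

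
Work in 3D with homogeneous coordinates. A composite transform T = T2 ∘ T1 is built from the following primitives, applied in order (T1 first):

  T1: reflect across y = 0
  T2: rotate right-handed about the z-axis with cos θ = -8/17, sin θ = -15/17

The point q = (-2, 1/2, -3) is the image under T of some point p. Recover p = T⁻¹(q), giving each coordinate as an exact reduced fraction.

p = (1/2, 2, -3)

T1 = [1 0 0 0; 0 -1 0 0; 0 0 1 0; 0 0 0 1]
T2·T1 = [-8/17 -15/17 0 0; -15/17 8/17 0 0; 0 0 1 0; 0 0 0 1]
det M = -1; M⁻¹ = [-8/17 -15/17 0 0; -15/17 8/17 0 0; 0 0 1 0; 0 0 0 1]
M⁻¹ · (-2, 1/2, -3)ᵀ = (1/2, 2, -3)ᵀ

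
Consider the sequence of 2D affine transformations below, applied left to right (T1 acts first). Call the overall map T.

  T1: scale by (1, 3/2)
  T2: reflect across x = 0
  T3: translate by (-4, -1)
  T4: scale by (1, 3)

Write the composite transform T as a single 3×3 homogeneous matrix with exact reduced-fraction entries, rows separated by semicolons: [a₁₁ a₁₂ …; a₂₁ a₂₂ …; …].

T1 = [1 0 0; 0 3/2 0; 0 0 1]
T2·T1 = [-1 0 0; 0 3/2 0; 0 0 1]
T3·…·T1 = [-1 0 -4; 0 3/2 -1; 0 0 1]
T4·…·T1 = [-1 0 -4; 0 9/2 -3; 0 0 1]

T = [-1 0 -4; 0 9/2 -3; 0 0 1]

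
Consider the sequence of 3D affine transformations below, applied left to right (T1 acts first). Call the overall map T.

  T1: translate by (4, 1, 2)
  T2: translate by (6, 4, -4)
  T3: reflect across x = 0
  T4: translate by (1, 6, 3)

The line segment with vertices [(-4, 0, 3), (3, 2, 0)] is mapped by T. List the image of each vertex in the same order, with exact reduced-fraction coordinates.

image vertices: (-5, 11, 4), (-12, 13, 1)

T1 translate by (4, 1, 2): (-4, 0, 3) → (0, 1, 5); (3, 2, 0) → (7, 3, 2)
T2 translate by (6, 4, -4): (0, 1, 5) → (6, 5, 1); (7, 3, 2) → (13, 7, -2)
T3 reflect across x = 0: (6, 5, 1) → (-6, 5, 1); (13, 7, -2) → (-13, 7, -2)
T4 translate by (1, 6, 3): (-6, 5, 1) → (-5, 11, 4); (-13, 7, -2) → (-12, 13, 1)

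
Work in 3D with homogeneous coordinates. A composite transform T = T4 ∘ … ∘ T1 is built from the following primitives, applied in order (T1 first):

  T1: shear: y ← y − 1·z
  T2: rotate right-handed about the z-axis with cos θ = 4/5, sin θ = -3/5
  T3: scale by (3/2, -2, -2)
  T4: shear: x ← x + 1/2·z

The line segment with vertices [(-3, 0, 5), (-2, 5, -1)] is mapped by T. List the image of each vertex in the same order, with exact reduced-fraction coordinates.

T1 shear: y ← y − 1·z: (-3, 0, 5) → (-3, -5, 5); (-2, 5, -1) → (-2, 6, -1)
T2 rotate right-handed about the z-axis with cos θ = 4/5, sin θ = -3/5: (-3, -5, 5) → (-27/5, -11/5, 5); (-2, 6, -1) → (2, 6, -1)
T3 scale by (3/2, -2, -2): (-27/5, -11/5, 5) → (-81/10, 22/5, -10); (2, 6, -1) → (3, -12, 2)
T4 shear: x ← x + 1/2·z: (-81/10, 22/5, -10) → (-131/10, 22/5, -10); (3, -12, 2) → (4, -12, 2)

image vertices: (-131/10, 22/5, -10), (4, -12, 2)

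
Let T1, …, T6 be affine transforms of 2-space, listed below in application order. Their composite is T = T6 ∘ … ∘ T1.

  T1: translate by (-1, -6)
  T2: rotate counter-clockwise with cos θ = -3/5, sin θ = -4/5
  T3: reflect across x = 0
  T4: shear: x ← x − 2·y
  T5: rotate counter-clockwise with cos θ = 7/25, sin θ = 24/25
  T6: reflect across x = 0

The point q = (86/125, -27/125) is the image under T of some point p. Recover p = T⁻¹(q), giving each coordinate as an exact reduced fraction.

T1 = [1 0 -1; 0 1 -6; 0 0 1]
T2·T1 = [-3/5 4/5 -21/5; -4/5 -3/5 22/5; 0 0 1]
T3·…·T1 = [3/5 -4/5 21/5; -4/5 -3/5 22/5; 0 0 1]
T4·…·T1 = [11/5 2/5 -23/5; -4/5 -3/5 22/5; 0 0 1]
T5·…·T1 = [173/125 86/125 -689/125; 236/125 27/125 -398/125; 0 0 1]
T6·…·T1 = [-173/125 -86/125 689/125; 236/125 27/125 -398/125; 0 0 1]
det M = 1; M⁻¹ = [27/125 86/125 1; -236/125 -173/125 6; 0 0 1]
M⁻¹ · (86/125, -27/125)ᵀ = (1, 5)ᵀ

p = (1, 5)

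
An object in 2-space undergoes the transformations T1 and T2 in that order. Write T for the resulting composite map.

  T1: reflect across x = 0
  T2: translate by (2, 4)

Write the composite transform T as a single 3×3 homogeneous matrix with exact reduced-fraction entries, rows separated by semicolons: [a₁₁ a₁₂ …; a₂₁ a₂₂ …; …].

T = [-1 0 2; 0 1 4; 0 0 1]

T1 = [-1 0 0; 0 1 0; 0 0 1]
T2·T1 = [-1 0 2; 0 1 4; 0 0 1]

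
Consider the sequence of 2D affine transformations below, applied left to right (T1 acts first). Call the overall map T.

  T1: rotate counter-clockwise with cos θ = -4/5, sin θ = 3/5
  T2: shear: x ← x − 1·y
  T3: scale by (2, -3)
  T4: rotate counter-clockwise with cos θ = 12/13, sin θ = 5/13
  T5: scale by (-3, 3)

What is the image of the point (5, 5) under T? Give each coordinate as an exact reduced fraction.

T1 rotate counter-clockwise with cos θ = -4/5, sin θ = 3/5: (5, 5) → (-7, -1)
T2 shear: x ← x − 1·y: (-7, -1) → (-6, -1)
T3 scale by (2, -3): (-6, -1) → (-12, 3)
T4 rotate counter-clockwise with cos θ = 12/13, sin θ = 5/13: (-12, 3) → (-159/13, -24/13)
T5 scale by (-3, 3): (-159/13, -24/13) → (477/13, -72/13)

T(p) = (477/13, -72/13)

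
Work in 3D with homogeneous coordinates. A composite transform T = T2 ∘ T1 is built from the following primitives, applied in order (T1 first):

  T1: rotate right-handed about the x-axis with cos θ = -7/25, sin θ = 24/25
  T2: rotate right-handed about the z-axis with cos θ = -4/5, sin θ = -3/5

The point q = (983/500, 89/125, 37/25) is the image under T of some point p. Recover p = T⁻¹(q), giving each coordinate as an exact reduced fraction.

p = (-2, 5/4, -1)

T1 = [1 0 0 0; 0 -7/25 -24/25 0; 0 24/25 -7/25 0; 0 0 0 1]
T2·T1 = [-4/5 -21/125 -72/125 0; -3/5 28/125 96/125 0; 0 24/25 -7/25 0; 0 0 0 1]
det M = 1; M⁻¹ = [-4/5 -3/5 0 0; -21/125 28/125 24/25 0; -72/125 96/125 -7/25 0; 0 0 0 1]
M⁻¹ · (983/500, 89/125, 37/25)ᵀ = (-2, 5/4, -1)ᵀ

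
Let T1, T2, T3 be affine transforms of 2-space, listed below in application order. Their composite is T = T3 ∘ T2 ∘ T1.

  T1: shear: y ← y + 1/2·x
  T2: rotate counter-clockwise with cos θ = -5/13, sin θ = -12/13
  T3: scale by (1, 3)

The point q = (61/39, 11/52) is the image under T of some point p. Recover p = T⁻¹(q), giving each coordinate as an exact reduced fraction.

T1 = [1 0 0; 1/2 1 0; 0 0 1]
T2·T1 = [1/13 12/13 0; -29/26 -5/13 0; 0 0 1]
T3·…·T1 = [1/13 12/13 0; -87/26 -15/13 0; 0 0 1]
det M = 3; M⁻¹ = [-5/13 -4/13 0; 29/26 1/39 0; 0 0 1]
M⁻¹ · (61/39, 11/52)ᵀ = (-2/3, 7/4)ᵀ

p = (-2/3, 7/4)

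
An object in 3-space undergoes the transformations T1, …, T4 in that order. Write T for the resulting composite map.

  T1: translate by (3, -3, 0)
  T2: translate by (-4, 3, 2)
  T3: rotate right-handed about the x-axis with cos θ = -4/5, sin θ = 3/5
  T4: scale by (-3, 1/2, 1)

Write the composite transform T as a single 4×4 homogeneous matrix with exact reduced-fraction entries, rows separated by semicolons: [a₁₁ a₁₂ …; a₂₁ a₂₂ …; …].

T1 = [1 0 0 3; 0 1 0 -3; 0 0 1 0; 0 0 0 1]
T2·T1 = [1 0 0 -1; 0 1 0 0; 0 0 1 2; 0 0 0 1]
T3·…·T1 = [1 0 0 -1; 0 -4/5 -3/5 -6/5; 0 3/5 -4/5 -8/5; 0 0 0 1]
T4·…·T1 = [-3 0 0 3; 0 -2/5 -3/10 -3/5; 0 3/5 -4/5 -8/5; 0 0 0 1]

T = [-3 0 0 3; 0 -2/5 -3/10 -3/5; 0 3/5 -4/5 -8/5; 0 0 0 1]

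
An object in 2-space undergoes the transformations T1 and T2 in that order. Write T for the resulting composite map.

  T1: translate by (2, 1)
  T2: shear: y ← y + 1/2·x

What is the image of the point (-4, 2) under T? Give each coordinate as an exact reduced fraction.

T(p) = (-2, 2)

T1 translate by (2, 1): (-4, 2) → (-2, 3)
T2 shear: y ← y + 1/2·x: (-2, 3) → (-2, 2)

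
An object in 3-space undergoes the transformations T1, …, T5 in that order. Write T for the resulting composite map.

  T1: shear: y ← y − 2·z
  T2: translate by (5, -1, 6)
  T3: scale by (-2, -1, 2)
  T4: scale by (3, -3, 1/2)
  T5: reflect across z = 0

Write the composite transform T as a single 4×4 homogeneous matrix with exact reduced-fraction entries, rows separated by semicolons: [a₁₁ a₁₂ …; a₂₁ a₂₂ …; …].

T = [-6 0 0 -30; 0 3 -6 -3; 0 0 -1 -6; 0 0 0 1]

T1 = [1 0 0 0; 0 1 -2 0; 0 0 1 0; 0 0 0 1]
T2·T1 = [1 0 0 5; 0 1 -2 -1; 0 0 1 6; 0 0 0 1]
T3·…·T1 = [-2 0 0 -10; 0 -1 2 1; 0 0 2 12; 0 0 0 1]
T4·…·T1 = [-6 0 0 -30; 0 3 -6 -3; 0 0 1 6; 0 0 0 1]
T5·…·T1 = [-6 0 0 -30; 0 3 -6 -3; 0 0 -1 -6; 0 0 0 1]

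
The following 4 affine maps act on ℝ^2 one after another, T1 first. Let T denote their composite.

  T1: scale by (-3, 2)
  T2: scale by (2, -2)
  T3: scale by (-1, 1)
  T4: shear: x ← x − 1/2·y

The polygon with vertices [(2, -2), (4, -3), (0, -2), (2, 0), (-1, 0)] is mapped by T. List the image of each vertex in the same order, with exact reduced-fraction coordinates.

T1 scale by (-3, 2): (2, -2) → (-6, -4); (4, -3) → (-12, -6); (0, -2) → (0, -4); (2, 0) → (-6, 0); (-1, 0) → (3, 0)
T2 scale by (2, -2): (-6, -4) → (-12, 8); (-12, -6) → (-24, 12); (0, -4) → (0, 8); (-6, 0) → (-12, 0); (3, 0) → (6, 0)
T3 scale by (-1, 1): (-12, 8) → (12, 8); (-24, 12) → (24, 12); (0, 8) → (0, 8); (-12, 0) → (12, 0); (6, 0) → (-6, 0)
T4 shear: x ← x − 1/2·y: (12, 8) → (8, 8); (24, 12) → (18, 12); (0, 8) → (-4, 8); (12, 0) → (12, 0); (-6, 0) → (-6, 0)

image vertices: (8, 8), (18, 12), (-4, 8), (12, 0), (-6, 0)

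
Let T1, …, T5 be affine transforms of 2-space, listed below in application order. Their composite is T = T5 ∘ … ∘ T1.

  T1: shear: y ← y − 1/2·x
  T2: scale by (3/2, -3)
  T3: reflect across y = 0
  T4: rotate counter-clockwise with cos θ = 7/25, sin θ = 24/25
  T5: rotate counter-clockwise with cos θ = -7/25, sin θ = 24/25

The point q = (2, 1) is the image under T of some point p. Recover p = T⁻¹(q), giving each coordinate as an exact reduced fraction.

p = (-4/3, -1)

T1 = [1 0 0; -1/2 1 0; 0 0 1]
T2·T1 = [3/2 0 0; 3/2 -3 0; 0 0 1]
T3·…·T1 = [3/2 0 0; -3/2 3 0; 0 0 1]
T4·…·T1 = [93/50 -72/25 0; 51/50 21/25 0; 0 0 1]
T5·…·T1 = [-3/2 0 0; 3/2 -3 0; 0 0 1]
det M = 9/2; M⁻¹ = [-2/3 0 0; -1/3 -1/3 0; 0 0 1]
M⁻¹ · (2, 1)ᵀ = (-4/3, -1)ᵀ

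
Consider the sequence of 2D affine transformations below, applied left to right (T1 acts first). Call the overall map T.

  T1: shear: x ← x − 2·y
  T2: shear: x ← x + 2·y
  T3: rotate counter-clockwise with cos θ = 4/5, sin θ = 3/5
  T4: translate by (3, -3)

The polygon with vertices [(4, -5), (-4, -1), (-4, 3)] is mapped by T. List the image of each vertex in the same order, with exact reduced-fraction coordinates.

T1 shear: x ← x − 2·y: (4, -5) → (14, -5); (-4, -1) → (-2, -1); (-4, 3) → (-10, 3)
T2 shear: x ← x + 2·y: (14, -5) → (4, -5); (-2, -1) → (-4, -1); (-10, 3) → (-4, 3)
T3 rotate counter-clockwise with cos θ = 4/5, sin θ = 3/5: (4, -5) → (31/5, -8/5); (-4, -1) → (-13/5, -16/5); (-4, 3) → (-5, 0)
T4 translate by (3, -3): (31/5, -8/5) → (46/5, -23/5); (-13/5, -16/5) → (2/5, -31/5); (-5, 0) → (-2, -3)

image vertices: (46/5, -23/5), (2/5, -31/5), (-2, -3)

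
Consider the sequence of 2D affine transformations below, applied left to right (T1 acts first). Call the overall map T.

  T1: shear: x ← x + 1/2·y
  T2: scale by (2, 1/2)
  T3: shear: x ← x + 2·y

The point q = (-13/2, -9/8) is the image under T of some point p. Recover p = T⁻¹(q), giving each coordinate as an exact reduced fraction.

T1 = [1 1/2 0; 0 1 0; 0 0 1]
T2·T1 = [2 1 0; 0 1/2 0; 0 0 1]
T3·…·T1 = [2 2 0; 0 1/2 0; 0 0 1]
det M = 1; M⁻¹ = [1/2 -2 0; 0 2 0; 0 0 1]
M⁻¹ · (-13/2, -9/8)ᵀ = (-1, -9/4)ᵀ

p = (-1, -9/4)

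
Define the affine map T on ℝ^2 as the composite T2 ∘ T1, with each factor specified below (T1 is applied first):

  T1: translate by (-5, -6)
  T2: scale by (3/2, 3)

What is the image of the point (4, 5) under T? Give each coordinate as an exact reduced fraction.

T1 translate by (-5, -6): (4, 5) → (-1, -1)
T2 scale by (3/2, 3): (-1, -1) → (-3/2, -3)

T(p) = (-3/2, -3)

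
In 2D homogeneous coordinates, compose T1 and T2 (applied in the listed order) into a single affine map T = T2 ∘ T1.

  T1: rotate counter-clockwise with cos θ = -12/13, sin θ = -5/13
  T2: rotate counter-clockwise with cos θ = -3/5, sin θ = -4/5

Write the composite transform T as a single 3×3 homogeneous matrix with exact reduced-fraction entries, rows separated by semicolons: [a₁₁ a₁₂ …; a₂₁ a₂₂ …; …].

T = [16/65 -63/65 0; 63/65 16/65 0; 0 0 1]

T1 = [-12/13 5/13 0; -5/13 -12/13 0; 0 0 1]
T2·T1 = [16/65 -63/65 0; 63/65 16/65 0; 0 0 1]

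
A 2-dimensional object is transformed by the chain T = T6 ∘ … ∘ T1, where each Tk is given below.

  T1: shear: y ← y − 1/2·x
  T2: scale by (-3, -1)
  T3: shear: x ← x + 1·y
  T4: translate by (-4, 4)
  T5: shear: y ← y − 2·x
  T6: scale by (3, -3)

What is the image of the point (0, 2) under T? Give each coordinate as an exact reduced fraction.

T(p) = (-18, -42)

T1 shear: y ← y − 1/2·x: (0, 2) → (0, 2)
T2 scale by (-3, -1): (0, 2) → (0, -2)
T3 shear: x ← x + 1·y: (0, -2) → (-2, -2)
T4 translate by (-4, 4): (-2, -2) → (-6, 2)
T5 shear: y ← y − 2·x: (-6, 2) → (-6, 14)
T6 scale by (3, -3): (-6, 14) → (-18, -42)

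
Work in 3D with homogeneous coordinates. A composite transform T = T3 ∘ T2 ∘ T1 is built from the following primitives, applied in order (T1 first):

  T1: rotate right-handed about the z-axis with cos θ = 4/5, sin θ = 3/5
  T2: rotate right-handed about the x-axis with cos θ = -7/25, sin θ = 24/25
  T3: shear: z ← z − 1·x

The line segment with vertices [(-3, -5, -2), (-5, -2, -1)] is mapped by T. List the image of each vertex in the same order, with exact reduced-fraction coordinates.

T1 rotate right-handed about the z-axis with cos θ = 4/5, sin θ = 3/5: (-3, -5, -2) → (3/5, -29/5, -2); (-5, -2, -1) → (-14/5, -23/5, -1)
T2 rotate right-handed about the x-axis with cos θ = -7/25, sin θ = 24/25: (3/5, -29/5, -2) → (3/5, 443/125, -626/125); (-14/5, -23/5, -1) → (-14/5, 281/125, -517/125)
T3 shear: z ← z − 1·x: (3/5, 443/125, -626/125) → (3/5, 443/125, -701/125); (-14/5, 281/125, -517/125) → (-14/5, 281/125, -167/125)

image vertices: (3/5, 443/125, -701/125), (-14/5, 281/125, -167/125)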